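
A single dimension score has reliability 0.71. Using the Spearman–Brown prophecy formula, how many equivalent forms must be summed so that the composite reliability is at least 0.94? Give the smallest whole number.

7

k ≥ ρ*(1−ρ₁)/(ρ₁(1−ρ*)) = 0.94·0.29 / (0.71·0.06) = 6.399.
Smallest integer k = 7.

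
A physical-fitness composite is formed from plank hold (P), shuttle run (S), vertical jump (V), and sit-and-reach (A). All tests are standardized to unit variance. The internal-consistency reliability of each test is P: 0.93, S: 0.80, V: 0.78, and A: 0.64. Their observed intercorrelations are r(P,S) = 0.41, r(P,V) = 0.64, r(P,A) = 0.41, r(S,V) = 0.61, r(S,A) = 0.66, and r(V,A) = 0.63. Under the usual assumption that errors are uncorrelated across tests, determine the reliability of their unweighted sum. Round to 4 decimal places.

Var(P+S+V+A) = 4 + 2·[0.41 + 0.64 + 0.41 + 0.61 + 0.66 + 0.63] = 4 + 6.72 = 10.72.
With uncorrelated errors the cross-covariances are all true-score covariance, so they carry over unchanged; only the diagonal terms shrink to ρᵢσᵢ².
True-score variance = [0.93 + 0.80 + 0.78 + 0.64] + 6.72 = 3.15 + 6.72 = 9.87.
Reliability = 9.87 / 10.72 = 0.9207.

0.9207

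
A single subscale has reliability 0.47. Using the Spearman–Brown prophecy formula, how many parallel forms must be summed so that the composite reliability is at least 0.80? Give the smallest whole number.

k ≥ ρ*(1−ρ₁)/(ρ₁(1−ρ*)) = 0.80·0.53 / (0.47·0.20) = 4.511.
Smallest integer k = 5.

5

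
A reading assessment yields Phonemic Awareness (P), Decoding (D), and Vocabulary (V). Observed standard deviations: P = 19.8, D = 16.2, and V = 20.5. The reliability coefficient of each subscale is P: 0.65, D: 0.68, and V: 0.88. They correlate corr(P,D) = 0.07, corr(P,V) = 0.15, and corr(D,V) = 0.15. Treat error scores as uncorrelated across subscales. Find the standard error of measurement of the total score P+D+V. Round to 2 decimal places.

Var(total) = 1074.73 + 266.306 = 1341.04.
True-score variance = 803.105 + 266.306 = 1069.41, so reliability = 0.7975.
Error variance = 1341.04 − 1069.41 = 271.625; SEM = √271.625 = 16.48.

16.48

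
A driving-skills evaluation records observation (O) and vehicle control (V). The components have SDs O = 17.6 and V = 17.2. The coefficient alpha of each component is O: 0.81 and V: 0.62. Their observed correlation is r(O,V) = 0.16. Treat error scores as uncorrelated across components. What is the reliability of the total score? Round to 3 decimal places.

0.756

Var(O+V) = 17.6² + 17.2² + 2·[17.6·17.2·0.16] = 605.6 + 96.8704 = 702.47.
With uncorrelated errors the cross-covariances are all true-score covariance, so they carry over unchanged; only the diagonal terms shrink to ρᵢσᵢ².
True-score variance = [17.6²·0.81 + 17.2²·0.62] + 96.8704 = 434.326 + 96.8704 = 531.197.
Reliability = 531.197 / 702.47 = 0.756.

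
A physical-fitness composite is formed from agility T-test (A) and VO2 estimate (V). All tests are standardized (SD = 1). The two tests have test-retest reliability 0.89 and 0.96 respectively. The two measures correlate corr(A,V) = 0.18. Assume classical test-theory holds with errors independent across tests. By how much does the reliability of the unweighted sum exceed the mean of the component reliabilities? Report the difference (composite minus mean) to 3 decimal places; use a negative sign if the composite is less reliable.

0.011

Var(sum) = 2 + 0.36 = 2.36; true-score variance = 1.85 + 0.36 = 2.21; composite reliability = 0.9364.
Mean component reliability = 0.9250.
Difference = 0.9364 − 0.9250 = 0.011.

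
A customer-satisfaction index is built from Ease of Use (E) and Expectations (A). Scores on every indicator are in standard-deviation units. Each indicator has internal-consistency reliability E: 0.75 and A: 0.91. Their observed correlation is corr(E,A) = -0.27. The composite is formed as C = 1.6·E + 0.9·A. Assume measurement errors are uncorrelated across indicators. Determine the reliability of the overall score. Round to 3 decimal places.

Var(C) = 1.6² + 0.9² + 2·[1.44·(-0.27)] = 3.37 − 0.7776 = 2.5924.
With uncorrelated errors the cross-covariances are all true-score covariance, so they carry over unchanged; only the diagonal terms shrink to ρᵢσᵢ².
True-score variance = [1.6²·0.75 + 0.9²·0.91] − 0.7776 = 2.6571 − 0.7776 = 1.8795.
Reliability = 1.8795 / 2.5924 = 0.725.

0.725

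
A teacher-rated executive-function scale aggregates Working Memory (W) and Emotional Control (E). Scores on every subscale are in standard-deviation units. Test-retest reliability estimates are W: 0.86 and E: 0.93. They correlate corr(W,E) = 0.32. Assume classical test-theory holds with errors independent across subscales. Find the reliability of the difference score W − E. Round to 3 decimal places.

0.846

Var(W−E) = 1 + 1 − 2·0.32 = 2 − 0.64 = 1.36.
With uncorrelated errors the cross-covariances are all true-score covariance, so they carry over unchanged; only the diagonal terms shrink to ρᵢσᵢ².
True-score variance = [0.86 + 0.93] − 0.64 = 1.79 − 0.64 = 1.15.
Reliability = 1.15 / 1.36 = 0.846.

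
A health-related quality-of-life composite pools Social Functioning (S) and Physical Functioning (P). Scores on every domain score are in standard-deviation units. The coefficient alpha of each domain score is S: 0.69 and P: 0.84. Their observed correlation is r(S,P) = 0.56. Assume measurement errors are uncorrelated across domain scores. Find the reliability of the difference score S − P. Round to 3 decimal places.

0.466

Var(S−P) = 1 + 1 − 2·0.56 = 2 − 1.12 = 0.88.
Because errors are independent across components, Cov(Tᵢ,Tⱼ) = Cov(Xᵢ,Xⱼ); the off-diagonal part of the true-score variance is the same as above.
True-score variance = [0.69 + 0.84] − 1.12 = 1.53 − 1.12 = 0.41.
Reliability = 0.41 / 0.88 = 0.466.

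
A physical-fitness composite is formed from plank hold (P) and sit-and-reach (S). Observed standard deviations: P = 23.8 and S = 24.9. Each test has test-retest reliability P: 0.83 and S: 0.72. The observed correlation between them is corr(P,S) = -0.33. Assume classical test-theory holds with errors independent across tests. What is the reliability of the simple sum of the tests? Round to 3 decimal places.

Var(P+S) = 23.8² + 24.9² + 2·[23.8·24.9·(-0.33)] = 1186.45 − 391.129 = 795.321.
Because errors are independent across components, Cov(Tᵢ,Tⱼ) = Cov(Xᵢ,Xⱼ); the off-diagonal part of the true-score variance is the same as above.
True-score variance = [23.8²·0.83 + 24.9²·0.72] − 391.129 = 916.552 − 391.129 = 525.423.
Reliability = 525.423 / 795.321 = 0.661.

0.661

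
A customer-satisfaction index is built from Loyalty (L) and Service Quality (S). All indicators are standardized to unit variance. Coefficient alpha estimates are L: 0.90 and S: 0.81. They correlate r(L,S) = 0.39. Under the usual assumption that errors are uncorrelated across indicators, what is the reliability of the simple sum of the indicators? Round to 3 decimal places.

0.896

Var(L+S) = 2 + 2·[0.39] = 2 + 0.78 = 2.78.
With uncorrelated errors the cross-covariances are all true-score covariance, so they carry over unchanged; only the diagonal terms shrink to ρᵢσᵢ².
True-score variance = [0.90 + 0.81] + 0.78 = 1.71 + 0.78 = 2.49.
Reliability = 2.49 / 2.78 = 0.896.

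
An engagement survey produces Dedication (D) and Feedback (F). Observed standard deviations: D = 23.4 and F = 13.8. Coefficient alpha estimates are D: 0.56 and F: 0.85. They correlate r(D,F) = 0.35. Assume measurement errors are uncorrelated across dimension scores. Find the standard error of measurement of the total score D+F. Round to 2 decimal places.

16.42

Var(total) = 738 + 226.044 = 964.044.
True-score variance = 468.508 + 226.044 = 694.552, so reliability = 0.7205.
Error variance = 964.044 − 694.552 = 269.492; SEM = √269.492 = 16.42.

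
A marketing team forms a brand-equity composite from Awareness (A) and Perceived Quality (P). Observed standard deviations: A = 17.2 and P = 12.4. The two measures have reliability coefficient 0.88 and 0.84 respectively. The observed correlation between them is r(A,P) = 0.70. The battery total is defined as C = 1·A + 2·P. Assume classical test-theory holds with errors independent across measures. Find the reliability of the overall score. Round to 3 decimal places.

0.911

Var(C) = 17.2² + 2²·12.4² + 2·[2·17.2·12.4·0.70] = 910.88 + 597.184 = 1508.06.
With uncorrelated errors the cross-covariances are all true-score covariance, so they carry over unchanged; only the diagonal terms shrink to ρᵢσᵢ².
True-score variance = [17.2²·0.88 + 2²·12.4²·0.84] + 597.184 = 776.973 + 597.184 = 1374.16.
Reliability = 1374.16 / 1508.06 = 0.911.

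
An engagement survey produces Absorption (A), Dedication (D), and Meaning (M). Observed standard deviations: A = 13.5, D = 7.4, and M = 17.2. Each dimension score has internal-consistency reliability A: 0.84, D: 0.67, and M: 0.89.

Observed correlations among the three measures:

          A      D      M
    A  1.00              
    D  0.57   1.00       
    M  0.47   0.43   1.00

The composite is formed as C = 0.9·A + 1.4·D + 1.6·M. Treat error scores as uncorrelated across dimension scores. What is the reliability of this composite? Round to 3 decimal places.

0.917

Var(C) = 0.9²·13.5² + 1.4²·7.4² + 1.6²·17.2² + 2·[1.26·13.5·7.4·0.57 + 1.44·13.5·17.2·0.47 + 2.24·7.4·17.2·0.43] = 1012.3 + 702.994 = 1715.3.
Because errors are independent across components, Cov(Tᵢ,Tⱼ) = Cov(Xᵢ,Xⱼ); the off-diagonal part of the true-score variance is the same as above.
True-score variance = [0.9²·13.5²·0.84 + 1.4²·7.4²·0.67 + 1.6²·17.2²·0.89] + 702.994 = 869.956 + 702.994 = 1572.95.
Reliability = 1572.95 / 1715.3 = 0.917.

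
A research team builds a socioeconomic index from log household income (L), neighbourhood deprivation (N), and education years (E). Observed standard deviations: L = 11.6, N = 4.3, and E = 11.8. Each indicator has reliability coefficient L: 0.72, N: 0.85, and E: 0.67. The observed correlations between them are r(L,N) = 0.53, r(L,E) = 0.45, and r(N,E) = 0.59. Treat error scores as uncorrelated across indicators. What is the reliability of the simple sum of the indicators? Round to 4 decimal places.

Var(L+N+E) = 11.6² + 4.3² + 11.8² + 2·[11.6·4.3·0.53 + 11.6·11.8·0.45 + 4.3·11.8·0.59] = 292.29 + 235.938 = 528.228.
Because errors are independent across components, Cov(Tᵢ,Tⱼ) = Cov(Xᵢ,Xⱼ); the off-diagonal part of the true-score variance is the same as above.
True-score variance = [11.6²·0.72 + 4.3²·0.85 + 11.8²·0.67] + 235.938 = 205.891 + 235.938 = 441.829.
Reliability = 441.829 / 528.228 = 0.8364.

0.8364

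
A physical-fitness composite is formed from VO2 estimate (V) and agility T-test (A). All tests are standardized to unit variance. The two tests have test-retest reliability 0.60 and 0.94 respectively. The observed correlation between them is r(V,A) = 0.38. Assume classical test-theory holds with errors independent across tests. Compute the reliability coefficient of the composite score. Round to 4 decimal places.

0.8333

Var(V+A) = 2 + 2·[0.38] = 2 + 0.76 = 2.76.
Under uncorrelated errors the observed covariances equal the true-score covariances, so only the own-variance terms attenuate.
True-score variance = [0.60 + 0.94] + 0.76 = 1.54 + 0.76 = 2.3.
Reliability = 2.3 / 2.76 = 0.8333.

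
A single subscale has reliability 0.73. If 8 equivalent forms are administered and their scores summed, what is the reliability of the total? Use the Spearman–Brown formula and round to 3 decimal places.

0.956

ρ_k = kρ / (1 + (k−1)ρ) = 8·0.73 / (1 + 7·0.73) = 5.840 / 6.110 = 0.956.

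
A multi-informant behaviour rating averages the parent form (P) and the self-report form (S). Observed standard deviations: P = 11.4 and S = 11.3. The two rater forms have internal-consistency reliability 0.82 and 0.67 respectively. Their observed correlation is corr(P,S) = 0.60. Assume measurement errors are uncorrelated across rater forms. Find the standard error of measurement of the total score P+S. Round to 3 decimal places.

Var(total) = 257.65 + 154.584 = 412.234.
True-score variance = 192.12 + 154.584 = 346.704, so reliability = 0.8410.
Error variance = 412.234 − 346.704 = 65.5305; SEM = √65.5305 = 8.095.

8.095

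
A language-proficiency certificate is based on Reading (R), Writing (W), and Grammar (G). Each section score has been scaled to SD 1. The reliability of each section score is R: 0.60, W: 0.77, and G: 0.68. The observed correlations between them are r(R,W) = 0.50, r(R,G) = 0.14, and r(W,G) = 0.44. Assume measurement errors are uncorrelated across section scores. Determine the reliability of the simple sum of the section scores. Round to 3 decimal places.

0.816

Var(R+W+G) = 3 + 2·[0.50 + 0.14 + 0.44] = 3 + 2.16 = 5.16.
Because errors are independent across components, Cov(Tᵢ,Tⱼ) = Cov(Xᵢ,Xⱼ); the off-diagonal part of the true-score variance is the same as above.
True-score variance = [0.60 + 0.77 + 0.68] + 2.16 = 2.05 + 2.16 = 4.21.
Reliability = 4.21 / 5.16 = 0.816.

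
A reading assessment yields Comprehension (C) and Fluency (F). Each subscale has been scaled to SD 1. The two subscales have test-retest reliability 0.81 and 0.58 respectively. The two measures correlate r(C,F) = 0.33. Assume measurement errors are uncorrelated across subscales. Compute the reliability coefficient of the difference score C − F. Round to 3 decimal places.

Var(C−F) = 1 + 1 − 2·0.33 = 2 − 0.66 = 1.34.
Because errors are independent across components, Cov(Tᵢ,Tⱼ) = Cov(Xᵢ,Xⱼ); the off-diagonal part of the true-score variance is the same as above.
True-score variance = [0.81 + 0.58] − 0.66 = 1.39 − 0.66 = 0.73.
Reliability = 0.73 / 1.34 = 0.545.

0.545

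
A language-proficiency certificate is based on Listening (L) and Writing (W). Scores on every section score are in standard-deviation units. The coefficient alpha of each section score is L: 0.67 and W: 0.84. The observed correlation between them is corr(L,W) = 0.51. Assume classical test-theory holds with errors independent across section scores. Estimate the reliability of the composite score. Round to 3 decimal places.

0.838

Var(L+W) = 2 + 2·[0.51] = 2 + 1.02 = 3.02.
Under uncorrelated errors the observed covariances equal the true-score covariances, so only the own-variance terms attenuate.
True-score variance = [0.67 + 0.84] + 1.02 = 1.51 + 1.02 = 2.53.
Reliability = 2.53 / 3.02 = 0.838.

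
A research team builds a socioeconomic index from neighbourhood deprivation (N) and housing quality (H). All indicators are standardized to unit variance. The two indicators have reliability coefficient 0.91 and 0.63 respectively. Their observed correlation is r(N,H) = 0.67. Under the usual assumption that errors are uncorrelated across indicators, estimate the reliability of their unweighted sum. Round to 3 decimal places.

0.862

Var(N+H) = 2 + 2·[0.67] = 2 + 1.34 = 3.34.
Under uncorrelated errors the observed covariances equal the true-score covariances, so only the own-variance terms attenuate.
True-score variance = [0.91 + 0.63] + 1.34 = 1.54 + 1.34 = 2.88.
Reliability = 2.88 / 3.34 = 0.862.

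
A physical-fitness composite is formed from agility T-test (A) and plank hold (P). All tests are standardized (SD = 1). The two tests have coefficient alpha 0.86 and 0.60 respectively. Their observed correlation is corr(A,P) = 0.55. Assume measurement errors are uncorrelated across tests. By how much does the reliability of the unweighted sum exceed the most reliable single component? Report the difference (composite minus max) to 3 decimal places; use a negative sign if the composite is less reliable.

Var(sum) = 2 + 1.1 = 3.1; true-score variance = 1.46 + 1.1 = 2.56; composite reliability = 0.8258.
Max component reliability = 0.8600.
Difference = 0.8258 − 0.8600 = -0.034.

-0.034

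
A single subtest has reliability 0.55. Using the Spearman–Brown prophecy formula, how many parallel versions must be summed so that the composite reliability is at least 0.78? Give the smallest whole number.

3

k ≥ ρ*(1−ρ₁)/(ρ₁(1−ρ*)) = 0.78·0.45 / (0.55·0.22) = 2.901.
Smallest integer k = 3.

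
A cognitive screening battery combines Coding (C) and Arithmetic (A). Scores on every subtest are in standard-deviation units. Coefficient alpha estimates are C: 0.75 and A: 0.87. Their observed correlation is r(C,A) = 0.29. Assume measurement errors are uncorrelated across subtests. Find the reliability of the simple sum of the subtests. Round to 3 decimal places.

Var(C+A) = 2 + 2·[0.29] = 2 + 0.58 = 2.58.
Because errors are independent across components, Cov(Tᵢ,Tⱼ) = Cov(Xᵢ,Xⱼ); the off-diagonal part of the true-score variance is the same as above.
True-score variance = [0.75 + 0.87] + 0.58 = 1.62 + 0.58 = 2.2.
Reliability = 2.2 / 2.58 = 0.853.

0.853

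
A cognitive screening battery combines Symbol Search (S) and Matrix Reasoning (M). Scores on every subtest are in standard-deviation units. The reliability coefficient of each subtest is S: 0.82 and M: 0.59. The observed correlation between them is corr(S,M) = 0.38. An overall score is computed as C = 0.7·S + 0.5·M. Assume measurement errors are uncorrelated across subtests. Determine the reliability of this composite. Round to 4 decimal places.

0.8104

Var(C) = 0.7² + 0.5² + 2·[0.35·0.38] = 0.74 + 0.266 = 1.006.
With uncorrelated errors the cross-covariances are all true-score covariance, so they carry over unchanged; only the diagonal terms shrink to ρᵢσᵢ².
True-score variance = [0.7²·0.82 + 0.5²·0.59] + 0.266 = 0.5493 + 0.266 = 0.8153.
Reliability = 0.8153 / 1.006 = 0.8104.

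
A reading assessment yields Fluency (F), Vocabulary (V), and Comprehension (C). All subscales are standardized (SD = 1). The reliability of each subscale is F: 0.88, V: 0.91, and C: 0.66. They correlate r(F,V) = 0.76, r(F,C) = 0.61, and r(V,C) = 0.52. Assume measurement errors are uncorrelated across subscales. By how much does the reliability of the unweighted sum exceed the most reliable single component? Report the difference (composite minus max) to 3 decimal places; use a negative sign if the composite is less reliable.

0.009

Var(sum) = 3 + 3.78 = 6.78; true-score variance = 2.45 + 3.78 = 6.23; composite reliability = 0.9189.
Max component reliability = 0.9100.
Difference = 0.9189 − 0.9100 = 0.009.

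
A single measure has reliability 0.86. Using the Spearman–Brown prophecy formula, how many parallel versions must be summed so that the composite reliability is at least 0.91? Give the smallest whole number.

k ≥ ρ*(1−ρ₁)/(ρ₁(1−ρ*)) = 0.91·0.14 / (0.86·0.09) = 1.646.
Smallest integer k = 2.

2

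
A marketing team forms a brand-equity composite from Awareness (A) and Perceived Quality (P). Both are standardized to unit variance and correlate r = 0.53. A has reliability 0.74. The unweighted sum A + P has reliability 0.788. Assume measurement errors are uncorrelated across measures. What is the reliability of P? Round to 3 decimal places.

0.611

Var(A+P) = 2 + 2·0.53 = 3.060.
True-score variance = ρ_A + ρ_P + 2·0.53, so 0.788 = (0.74 + ρ_P + 1.06) / 3.060.
ρ_P = 0.788·3.060 − 0.74 − 1.06 = 0.611.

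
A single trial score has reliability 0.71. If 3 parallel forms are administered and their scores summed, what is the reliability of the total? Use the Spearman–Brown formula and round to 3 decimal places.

0.880

ρ_k = kρ / (1 + (k−1)ρ) = 3·0.71 / (1 + 2·0.71) = 2.130 / 2.420 = 0.880.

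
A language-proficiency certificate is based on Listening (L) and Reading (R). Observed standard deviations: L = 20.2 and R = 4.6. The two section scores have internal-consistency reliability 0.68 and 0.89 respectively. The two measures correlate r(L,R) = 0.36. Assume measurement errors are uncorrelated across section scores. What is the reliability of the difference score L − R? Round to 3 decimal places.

0.633

Var(L−R) = 20.2² + 4.6² − 2·20.2·4.6·0.36 = 429.2 − 66.9024 = 362.298.
With uncorrelated errors the cross-covariances are all true-score covariance, so they carry over unchanged; only the diagonal terms shrink to ρᵢσᵢ².
True-score variance = [20.2²·0.68 + 4.6²·0.89] − 66.9024 = 296.3 − 66.9024 = 229.397.
Reliability = 229.397 / 362.298 = 0.633.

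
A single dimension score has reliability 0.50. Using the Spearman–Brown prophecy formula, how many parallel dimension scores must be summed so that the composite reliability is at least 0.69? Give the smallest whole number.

k ≥ ρ*(1−ρ₁)/(ρ₁(1−ρ*)) = 0.69·0.50 / (0.50·0.31) = 2.226.
Smallest integer k = 3.

3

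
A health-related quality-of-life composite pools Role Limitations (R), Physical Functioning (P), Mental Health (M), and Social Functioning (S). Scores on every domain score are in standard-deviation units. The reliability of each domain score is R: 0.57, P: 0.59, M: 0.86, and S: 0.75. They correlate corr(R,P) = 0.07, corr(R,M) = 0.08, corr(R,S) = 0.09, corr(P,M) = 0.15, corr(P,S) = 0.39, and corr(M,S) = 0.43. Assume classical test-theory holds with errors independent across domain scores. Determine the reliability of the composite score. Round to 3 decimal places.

Var(R+P+M+S) = 4 + 2·[0.07 + 0.08 + 0.09 + 0.15 + 0.39 + 0.43] = 4 + 2.42 = 6.42.
With uncorrelated errors the cross-covariances are all true-score covariance, so they carry over unchanged; only the diagonal terms shrink to ρᵢσᵢ².
True-score variance = [0.57 + 0.59 + 0.86 + 0.75] + 2.42 = 2.77 + 2.42 = 5.19.
Reliability = 5.19 / 6.42 = 0.808.

0.808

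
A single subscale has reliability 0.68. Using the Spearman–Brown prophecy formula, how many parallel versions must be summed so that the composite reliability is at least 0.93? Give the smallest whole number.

7

k ≥ ρ*(1−ρ₁)/(ρ₁(1−ρ*)) = 0.93·0.32 / (0.68·0.07) = 6.252.
Smallest integer k = 7.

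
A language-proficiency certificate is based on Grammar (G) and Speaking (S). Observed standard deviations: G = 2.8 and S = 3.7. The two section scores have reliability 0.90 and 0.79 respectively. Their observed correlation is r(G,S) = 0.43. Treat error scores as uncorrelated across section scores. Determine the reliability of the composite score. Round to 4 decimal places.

0.8798

Var(G+S) = 2.8² + 3.7² + 2·[2.8·3.7·0.43] = 21.53 + 8.9096 = 30.4396.
Because errors are independent across components, Cov(Tᵢ,Tⱼ) = Cov(Xᵢ,Xⱼ); the off-diagonal part of the true-score variance is the same as above.
True-score variance = [2.8²·0.90 + 3.7²·0.79] + 8.9096 = 17.8711 + 8.9096 = 26.7807.
Reliability = 26.7807 / 30.4396 = 0.8798.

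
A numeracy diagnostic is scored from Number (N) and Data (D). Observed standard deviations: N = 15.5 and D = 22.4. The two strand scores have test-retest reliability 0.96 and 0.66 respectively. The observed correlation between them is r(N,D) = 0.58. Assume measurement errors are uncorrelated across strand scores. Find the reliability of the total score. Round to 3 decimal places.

0.843

Var(N+D) = 15.5² + 22.4² + 2·[15.5·22.4·0.58] = 742.01 + 402.752 = 1144.76.
Because errors are independent across components, Cov(Tᵢ,Tⱼ) = Cov(Xᵢ,Xⱼ); the off-diagonal part of the true-score variance is the same as above.
True-score variance = [15.5²·0.96 + 22.4²·0.66] + 402.752 = 561.802 + 402.752 = 964.554.
Reliability = 964.554 / 1144.76 = 0.843.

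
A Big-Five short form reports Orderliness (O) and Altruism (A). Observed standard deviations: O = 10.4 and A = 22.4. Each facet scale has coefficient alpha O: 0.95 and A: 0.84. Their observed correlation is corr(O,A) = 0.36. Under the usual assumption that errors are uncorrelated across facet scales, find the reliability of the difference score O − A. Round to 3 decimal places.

Var(O−A) = 10.4² + 22.4² − 2·10.4·22.4·0.36 = 609.92 − 167.731 = 442.189.
Because errors are independent across components, Cov(Tᵢ,Tⱼ) = Cov(Xᵢ,Xⱼ); the off-diagonal part of the true-score variance is the same as above.
True-score variance = [10.4²·0.95 + 22.4²·0.84] − 167.731 = 524.23 − 167.731 = 356.499.
Reliability = 356.499 / 442.189 = 0.806.

0.806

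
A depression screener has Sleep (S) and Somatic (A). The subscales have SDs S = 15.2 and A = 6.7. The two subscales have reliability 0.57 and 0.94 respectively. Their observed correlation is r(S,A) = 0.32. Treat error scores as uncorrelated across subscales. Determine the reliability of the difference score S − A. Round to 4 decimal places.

Var(S−A) = 15.2² + 6.7² − 2·15.2·6.7·0.32 = 275.93 − 65.1776 = 210.752.
Under uncorrelated errors the observed covariances equal the true-score covariances, so only the own-variance terms attenuate.
True-score variance = [15.2²·0.57 + 6.7²·0.94] − 65.1776 = 173.889 − 65.1776 = 108.712.
Reliability = 108.712 / 210.752 = 0.5158.

0.5158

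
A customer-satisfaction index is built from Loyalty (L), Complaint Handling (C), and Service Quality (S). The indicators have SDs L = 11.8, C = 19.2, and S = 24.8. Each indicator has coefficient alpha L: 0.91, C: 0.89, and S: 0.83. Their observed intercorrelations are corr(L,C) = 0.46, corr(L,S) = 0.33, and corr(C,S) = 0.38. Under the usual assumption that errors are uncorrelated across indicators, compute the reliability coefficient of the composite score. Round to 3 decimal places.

Var(L+C+S) = 11.8² + 19.2² + 24.8² + 2·[11.8·19.2·0.46 + 11.8·24.8·0.33 + 19.2·24.8·0.38] = 1122.92 + 763.459 = 1886.38.
With uncorrelated errors the cross-covariances are all true-score covariance, so they carry over unchanged; only the diagonal terms shrink to ρᵢσᵢ².
True-score variance = [11.8²·0.91 + 19.2²·0.89 + 24.8²·0.83] + 763.459 = 965.281 + 763.459 = 1728.74.
Reliability = 1728.74 / 1886.38 = 0.916.

0.916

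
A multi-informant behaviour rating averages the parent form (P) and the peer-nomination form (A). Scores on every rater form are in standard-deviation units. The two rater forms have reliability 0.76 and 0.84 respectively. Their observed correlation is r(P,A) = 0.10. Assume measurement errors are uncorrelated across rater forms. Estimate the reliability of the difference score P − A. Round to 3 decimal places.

Var(P−A) = 1 + 1 − 2·0.10 = 2 − 0.2 = 1.8.
With uncorrelated errors the cross-covariances are all true-score covariance, so they carry over unchanged; only the diagonal terms shrink to ρᵢσᵢ².
True-score variance = [0.76 + 0.84] − 0.2 = 1.6 − 0.2 = 1.4.
Reliability = 1.4 / 1.8 = 0.778.

0.778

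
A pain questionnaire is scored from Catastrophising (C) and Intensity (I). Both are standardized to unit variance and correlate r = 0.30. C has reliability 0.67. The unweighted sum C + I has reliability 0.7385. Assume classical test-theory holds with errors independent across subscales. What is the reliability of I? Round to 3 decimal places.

0.650

Var(C+I) = 2 + 2·0.30 = 2.600.
True-score variance = ρ_C + ρ_I + 2·0.30, so 0.7385 = (0.67 + ρ_I + 0.60) / 2.600.
ρ_I = 0.7385·2.600 − 0.67 − 0.60 = 0.650.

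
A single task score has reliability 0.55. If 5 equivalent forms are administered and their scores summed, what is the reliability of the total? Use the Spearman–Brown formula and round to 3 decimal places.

0.859

ρ_k = kρ / (1 + (k−1)ρ) = 5·0.55 / (1 + 4·0.55) = 2.750 / 3.200 = 0.859.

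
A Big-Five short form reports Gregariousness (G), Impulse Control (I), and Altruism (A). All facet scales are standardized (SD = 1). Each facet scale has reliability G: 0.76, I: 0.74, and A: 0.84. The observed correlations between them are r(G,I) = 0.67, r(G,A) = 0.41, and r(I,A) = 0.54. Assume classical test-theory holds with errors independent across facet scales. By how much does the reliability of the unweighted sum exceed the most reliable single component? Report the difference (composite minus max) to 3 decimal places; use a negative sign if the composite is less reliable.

0.054

Var(sum) = 3 + 3.24 = 6.24; true-score variance = 2.34 + 3.24 = 5.58; composite reliability = 0.8942.
Max component reliability = 0.8400.
Difference = 0.8942 − 0.8400 = 0.054.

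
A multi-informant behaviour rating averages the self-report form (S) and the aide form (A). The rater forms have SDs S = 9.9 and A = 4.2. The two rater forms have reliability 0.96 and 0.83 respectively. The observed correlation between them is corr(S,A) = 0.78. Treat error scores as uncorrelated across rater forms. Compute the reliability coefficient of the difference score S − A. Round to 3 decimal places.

0.864

Var(S−A) = 9.9² + 4.2² − 2·9.9·4.2·0.78 = 115.65 − 64.8648 = 50.7852.
With uncorrelated errors the cross-covariances are all true-score covariance, so they carry over unchanged; only the diagonal terms shrink to ρᵢσᵢ².
True-score variance = [9.9²·0.96 + 4.2²·0.83] − 64.8648 = 108.731 − 64.8648 = 43.866.
Reliability = 43.866 / 50.7852 = 0.864.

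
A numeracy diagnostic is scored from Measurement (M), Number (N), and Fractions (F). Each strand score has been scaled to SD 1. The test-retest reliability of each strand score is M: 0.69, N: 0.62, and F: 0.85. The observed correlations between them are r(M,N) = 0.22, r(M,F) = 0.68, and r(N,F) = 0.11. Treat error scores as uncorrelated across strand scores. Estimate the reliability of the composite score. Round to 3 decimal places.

0.833

Var(M+N+F) = 3 + 2·[0.22 + 0.68 + 0.11] = 3 + 2.02 = 5.02.
Because errors are independent across components, Cov(Tᵢ,Tⱼ) = Cov(Xᵢ,Xⱼ); the off-diagonal part of the true-score variance is the same as above.
True-score variance = [0.69 + 0.62 + 0.85] + 2.02 = 2.16 + 2.02 = 4.18.
Reliability = 4.18 / 5.02 = 0.833.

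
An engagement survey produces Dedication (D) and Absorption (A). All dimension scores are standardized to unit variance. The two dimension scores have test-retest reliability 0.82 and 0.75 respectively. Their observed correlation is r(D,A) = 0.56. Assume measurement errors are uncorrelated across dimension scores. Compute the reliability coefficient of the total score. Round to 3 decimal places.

0.862

Var(D+A) = 2 + 2·[0.56] = 2 + 1.12 = 3.12.
Under uncorrelated errors the observed covariances equal the true-score covariances, so only the own-variance terms attenuate.
True-score variance = [0.82 + 0.75] + 1.12 = 1.57 + 1.12 = 2.69.
Reliability = 2.69 / 3.12 = 0.862.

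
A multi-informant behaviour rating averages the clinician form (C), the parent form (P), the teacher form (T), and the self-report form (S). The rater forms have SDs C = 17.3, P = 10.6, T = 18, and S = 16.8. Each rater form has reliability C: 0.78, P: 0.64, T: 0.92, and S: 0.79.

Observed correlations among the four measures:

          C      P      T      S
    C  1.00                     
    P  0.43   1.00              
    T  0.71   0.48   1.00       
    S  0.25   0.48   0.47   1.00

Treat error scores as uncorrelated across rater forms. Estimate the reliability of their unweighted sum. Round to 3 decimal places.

0.920

Var(C+P+T+S) = 17.3² + 10.6² + 18² + 16.8² + 2·[17.3·10.6·0.43 + 17.3·18·0.71 + 17.3·16.8·0.25 + 10.6·18·0.48 + 10.6·16.8·0.48 + 18·16.8·0.47] = 1017.89 + 1383.6 = 2401.49.
With uncorrelated errors the cross-covariances are all true-score covariance, so they carry over unchanged; only the diagonal terms shrink to ρᵢσᵢ².
True-score variance = [17.3²·0.78 + 10.6²·0.64 + 18²·0.92 + 16.8²·0.79] + 1383.6 = 826.406 + 1383.6 = 2210.
Reliability = 2210 / 2401.49 = 0.920.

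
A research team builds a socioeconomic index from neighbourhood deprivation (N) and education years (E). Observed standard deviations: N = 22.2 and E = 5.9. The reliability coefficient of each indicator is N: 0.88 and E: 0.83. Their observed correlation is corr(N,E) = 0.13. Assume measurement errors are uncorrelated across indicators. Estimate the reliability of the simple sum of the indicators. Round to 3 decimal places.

Var(N+E) = 22.2² + 5.9² + 2·[22.2·5.9·0.13] = 527.65 + 34.0548 = 561.705.
With uncorrelated errors the cross-covariances are all true-score covariance, so they carry over unchanged; only the diagonal terms shrink to ρᵢσᵢ².
True-score variance = [22.2²·0.88 + 5.9²·0.83] + 34.0548 = 462.591 + 34.0548 = 496.646.
Reliability = 496.646 / 561.705 = 0.884.

0.884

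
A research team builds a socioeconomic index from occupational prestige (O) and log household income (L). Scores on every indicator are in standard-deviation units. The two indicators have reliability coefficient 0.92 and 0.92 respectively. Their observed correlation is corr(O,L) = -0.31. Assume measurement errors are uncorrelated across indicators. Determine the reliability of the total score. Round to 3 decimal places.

0.884

Var(O+L) = 2 + 2·[(-0.31)] = 2 − 0.62 = 1.38.
Under uncorrelated errors the observed covariances equal the true-score covariances, so only the own-variance terms attenuate.
True-score variance = [0.92 + 0.92] − 0.62 = 1.84 − 0.62 = 1.22.
Reliability = 1.22 / 1.38 = 0.884.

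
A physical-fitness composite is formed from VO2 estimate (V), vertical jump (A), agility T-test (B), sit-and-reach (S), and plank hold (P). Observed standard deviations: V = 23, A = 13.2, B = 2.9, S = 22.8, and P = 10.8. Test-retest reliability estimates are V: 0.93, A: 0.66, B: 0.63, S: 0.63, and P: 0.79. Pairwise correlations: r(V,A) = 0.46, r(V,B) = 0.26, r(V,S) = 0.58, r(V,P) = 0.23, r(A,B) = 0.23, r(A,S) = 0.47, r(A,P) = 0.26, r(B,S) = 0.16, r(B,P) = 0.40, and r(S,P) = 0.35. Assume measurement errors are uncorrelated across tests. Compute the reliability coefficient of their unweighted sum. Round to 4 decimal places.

Var(V+A+B+S+P) = 23² + 13.2² + 2.9² + 22.8² + 10.8² + 2·[23·13.2·0.46 + 23·2.9·0.26 + 23·22.8·0.58 + 23·10.8·0.23 + 13.2·2.9·0.23 + 13.2·22.8·0.47 + 13.2·10.8·0.26 + 2.9·22.8·0.16 + 2.9·10.8·0.40 + 22.8·10.8·0.35] = 1348.13 + 1629.79 = 2977.92.
Under uncorrelated errors the observed covariances equal the true-score covariances, so only the own-variance terms attenuate.
True-score variance = [23²·0.93 + 13.2²·0.66 + 2.9²·0.63 + 22.8²·0.63 + 10.8²·0.79] + 1629.79 = 1031.91 + 1629.79 = 2661.7.
Reliability = 2661.7 / 2977.92 = 0.8938.

0.8938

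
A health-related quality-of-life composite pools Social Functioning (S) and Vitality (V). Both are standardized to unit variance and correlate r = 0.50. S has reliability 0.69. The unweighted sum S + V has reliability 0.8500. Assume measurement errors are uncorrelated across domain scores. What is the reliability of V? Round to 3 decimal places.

Var(S+V) = 2 + 2·0.50 = 3.000.
True-score variance = ρ_S + ρ_V + 2·0.50, so 0.8500 = (0.69 + ρ_V + 1.00) / 3.000.
ρ_V = 0.8500·3.000 − 0.69 − 1.00 = 0.860.

0.860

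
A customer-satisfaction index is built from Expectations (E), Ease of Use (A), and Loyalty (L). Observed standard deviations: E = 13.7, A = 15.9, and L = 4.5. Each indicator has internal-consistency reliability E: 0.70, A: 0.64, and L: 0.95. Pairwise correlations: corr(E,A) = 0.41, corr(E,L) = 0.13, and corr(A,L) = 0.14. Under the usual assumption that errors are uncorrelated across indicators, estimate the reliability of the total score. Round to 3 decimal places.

0.780

Var(E+A+L) = 13.7² + 15.9² + 4.5² + 2·[13.7·15.9·0.41 + 13.7·4.5·0.13 + 15.9·4.5·0.14] = 460.75 + 214.684 = 675.434.
With uncorrelated errors the cross-covariances are all true-score covariance, so they carry over unchanged; only the diagonal terms shrink to ρᵢσᵢ².
True-score variance = [13.7²·0.70 + 15.9²·0.64 + 4.5²·0.95] + 214.684 = 312.419 + 214.684 = 527.102.
Reliability = 527.102 / 675.434 = 0.780.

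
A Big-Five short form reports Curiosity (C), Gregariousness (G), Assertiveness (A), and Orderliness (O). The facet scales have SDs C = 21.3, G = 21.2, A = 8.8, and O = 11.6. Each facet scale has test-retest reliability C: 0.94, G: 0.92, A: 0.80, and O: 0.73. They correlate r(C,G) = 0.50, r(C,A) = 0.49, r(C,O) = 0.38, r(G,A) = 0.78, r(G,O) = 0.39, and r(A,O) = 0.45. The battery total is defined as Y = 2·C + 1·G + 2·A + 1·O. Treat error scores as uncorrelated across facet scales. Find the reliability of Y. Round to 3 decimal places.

0.957

Var(Y) = 2²·21.3² + 21.2² + 2²·8.8² + 11.6² + 2·[2·21.3·21.2·0.50 + 4·21.3·8.8·0.49 + 2·21.3·11.6·0.38 + 2·21.2·8.8·0.78 + 21.2·11.6·0.39 + 2·8.8·11.6·0.45] = 2708.52 + 2971.08 = 5679.6.
Under uncorrelated errors the observed covariances equal the true-score covariances, so only the own-variance terms attenuate.
True-score variance = [2²·21.3²·0.94 + 21.2²·0.92 + 2²·8.8²·0.80 + 11.6²·0.73] + 2971.08 = 2465.4 + 2971.08 = 5436.47.
Reliability = 5436.47 / 5679.6 = 0.957.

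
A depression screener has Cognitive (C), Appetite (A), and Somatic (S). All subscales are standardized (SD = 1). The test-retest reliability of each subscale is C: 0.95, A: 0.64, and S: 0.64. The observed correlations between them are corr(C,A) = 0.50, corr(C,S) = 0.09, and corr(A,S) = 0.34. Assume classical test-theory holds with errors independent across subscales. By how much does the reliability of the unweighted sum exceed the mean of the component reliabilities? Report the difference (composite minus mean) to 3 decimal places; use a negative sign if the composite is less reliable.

Var(sum) = 3 + 1.86 = 4.86; true-score variance = 2.23 + 1.86 = 4.09; composite reliability = 0.8416.
Mean component reliability = 0.7433.
Difference = 0.8416 − 0.7433 = 0.098.

0.098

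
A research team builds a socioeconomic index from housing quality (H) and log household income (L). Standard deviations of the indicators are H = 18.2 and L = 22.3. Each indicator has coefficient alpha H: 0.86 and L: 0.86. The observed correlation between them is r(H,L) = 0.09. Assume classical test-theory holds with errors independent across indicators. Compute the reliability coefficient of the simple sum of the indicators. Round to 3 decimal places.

Var(H+L) = 18.2² + 22.3² + 2·[18.2·22.3·0.09] = 828.53 + 73.0548 = 901.585.
Because errors are independent across components, Cov(Tᵢ,Tⱼ) = Cov(Xᵢ,Xⱼ); the off-diagonal part of the true-score variance is the same as above.
True-score variance = [18.2²·0.86 + 22.3²·0.86] + 73.0548 = 712.536 + 73.0548 = 785.591.
Reliability = 785.591 / 901.585 = 0.871.

0.871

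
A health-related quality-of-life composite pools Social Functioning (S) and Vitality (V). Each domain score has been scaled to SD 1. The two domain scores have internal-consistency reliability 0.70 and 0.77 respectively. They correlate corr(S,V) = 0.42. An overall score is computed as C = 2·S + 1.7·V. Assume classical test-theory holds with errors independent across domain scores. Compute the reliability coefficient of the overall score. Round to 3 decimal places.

0.809

Var(C) = 2² + 1.7² + 2·[3.4·0.42] = 6.89 + 2.856 = 9.746.
Under uncorrelated errors the observed covariances equal the true-score covariances, so only the own-variance terms attenuate.
True-score variance = [2²·0.70 + 1.7²·0.77] + 2.856 = 5.0253 + 2.856 = 7.8813.
Reliability = 7.8813 / 9.746 = 0.809.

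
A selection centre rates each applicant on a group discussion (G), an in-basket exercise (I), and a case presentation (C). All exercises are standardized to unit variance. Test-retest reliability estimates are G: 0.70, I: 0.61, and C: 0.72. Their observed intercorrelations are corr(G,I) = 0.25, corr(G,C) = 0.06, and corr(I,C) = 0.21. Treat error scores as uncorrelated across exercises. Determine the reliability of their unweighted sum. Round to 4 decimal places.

Var(G+I+C) = 3 + 2·[0.25 + 0.06 + 0.21] = 3 + 1.04 = 4.04.
With uncorrelated errors the cross-covariances are all true-score covariance, so they carry over unchanged; only the diagonal terms shrink to ρᵢσᵢ².
True-score variance = [0.70 + 0.61 + 0.72] + 1.04 = 2.03 + 1.04 = 3.07.
Reliability = 3.07 / 4.04 = 0.7599.

0.7599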